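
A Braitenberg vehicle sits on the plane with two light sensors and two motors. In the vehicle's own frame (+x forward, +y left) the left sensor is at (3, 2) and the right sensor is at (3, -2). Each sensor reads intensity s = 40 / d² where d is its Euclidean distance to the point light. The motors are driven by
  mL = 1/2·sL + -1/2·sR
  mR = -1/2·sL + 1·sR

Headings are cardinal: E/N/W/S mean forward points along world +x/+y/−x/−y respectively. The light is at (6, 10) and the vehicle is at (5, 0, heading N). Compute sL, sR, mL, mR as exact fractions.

20/29 4/5 -8/145 66/145

left sensor world pos  = (3, 3); dL² = 58
right sensor world pos = (7, 3); dR² = 50
sL = 40/58 = 20/29
sR = 40/50 = 4/5
mL = 1/2·sL + -1/2·sR = -8/145
mR = -1/2·sL + 1·sR = 66/145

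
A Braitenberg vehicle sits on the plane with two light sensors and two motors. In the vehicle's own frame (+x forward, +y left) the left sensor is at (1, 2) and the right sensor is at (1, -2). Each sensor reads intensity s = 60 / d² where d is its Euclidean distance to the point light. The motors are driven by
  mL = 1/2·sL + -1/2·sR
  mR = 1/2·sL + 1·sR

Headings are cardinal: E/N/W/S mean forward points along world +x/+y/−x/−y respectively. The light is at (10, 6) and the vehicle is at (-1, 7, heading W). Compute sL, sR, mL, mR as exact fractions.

left sensor world pos  = (-2, 5); dL² = 145
right sensor world pos = (-2, 9); dR² = 153
sL = 60/145 = 12/29
sR = 60/153 = 20/51
mL = 1/2·sL + -1/2·sR = 16/1479
mR = 1/2·sL + 1·sR = 886/1479

12/29 20/51 16/1479 886/1479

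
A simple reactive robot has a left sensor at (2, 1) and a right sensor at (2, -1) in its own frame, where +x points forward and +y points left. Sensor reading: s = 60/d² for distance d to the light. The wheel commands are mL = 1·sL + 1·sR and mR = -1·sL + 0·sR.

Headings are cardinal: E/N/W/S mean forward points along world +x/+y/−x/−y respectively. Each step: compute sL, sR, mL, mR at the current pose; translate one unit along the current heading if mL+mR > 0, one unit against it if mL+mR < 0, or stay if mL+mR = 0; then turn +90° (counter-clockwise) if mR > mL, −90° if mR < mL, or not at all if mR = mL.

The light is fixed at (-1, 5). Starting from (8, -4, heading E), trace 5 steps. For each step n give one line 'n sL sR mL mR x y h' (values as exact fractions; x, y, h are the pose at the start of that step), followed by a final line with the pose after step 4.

0 12/37 60/221 4872/8177 -12/37 8 -4 E
1 30/121 30/101 6660/12221 -30/121 9 -4 S
2 12/37 12/29 792/1073 -12/37 9 -5 W
3 15/32 15/41 1095/1312 -15/32 8 -5 N
4 12/37 60/221 4872/8177 -12/37 8 -4 E
final 9 -4 S

n=0: pose=(8,-4,E); sL=12/37, sR=60/221; mL=4872/8177, mR=-12/37; mL+mR=60/221 → advance +1; mR−mL=-7524/8177 → turn -1·90°
n=1: pose=(9,-4,S); sL=30/121, sR=30/101; mL=6660/12221, mR=-30/121; mL+mR=30/101 → advance +1; mR−mL=-9690/12221 → turn -1·90°
n=2: pose=(9,-5,W); sL=12/37, sR=12/29; mL=792/1073, mR=-12/37; mL+mR=12/29 → advance +1; mR−mL=-1140/1073 → turn -1·90°
n=3: pose=(8,-5,N); sL=15/32, sR=15/41; mL=1095/1312, mR=-15/32; mL+mR=15/41 → advance +1; mR−mL=-855/656 → turn -1·90°
n=4: pose=(8,-4,E); sL=12/37, sR=60/221; mL=4872/8177, mR=-12/37; mL+mR=60/221 → advance +1; mR−mL=-7524/8177 → turn -1·90°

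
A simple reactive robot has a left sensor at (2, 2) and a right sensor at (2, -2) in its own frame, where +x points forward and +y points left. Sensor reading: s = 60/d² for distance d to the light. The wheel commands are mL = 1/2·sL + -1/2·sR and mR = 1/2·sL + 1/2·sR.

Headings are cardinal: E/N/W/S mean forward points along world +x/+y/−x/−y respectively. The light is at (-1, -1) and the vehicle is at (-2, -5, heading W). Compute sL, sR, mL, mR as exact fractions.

left sensor world pos  = (-4, -7); dL² = 45
right sensor world pos = (-4, -3); dR² = 13
sL = 60/45 = 4/3
sR = 60/13 = 60/13
mL = 1/2·sL + -1/2·sR = -64/39
mR = 1/2·sL + 1/2·sR = 116/39

4/3 60/13 -64/39 116/39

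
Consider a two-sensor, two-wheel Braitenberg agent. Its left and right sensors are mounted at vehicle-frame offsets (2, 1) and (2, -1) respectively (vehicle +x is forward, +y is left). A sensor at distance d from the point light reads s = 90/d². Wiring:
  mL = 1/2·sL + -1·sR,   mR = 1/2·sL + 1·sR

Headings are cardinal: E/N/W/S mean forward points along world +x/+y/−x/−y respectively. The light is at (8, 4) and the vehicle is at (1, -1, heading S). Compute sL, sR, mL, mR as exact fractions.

18/17 90/113 -513/1921 2547/1921

left sensor world pos  = (2, -3); dL² = 85
right sensor world pos = (0, -3); dR² = 113
sL = 90/85 = 18/17
sR = 90/113 = 90/113
mL = 1/2·sL + -1·sR = -513/1921
mR = 1/2·sL + 1·sR = 2547/1921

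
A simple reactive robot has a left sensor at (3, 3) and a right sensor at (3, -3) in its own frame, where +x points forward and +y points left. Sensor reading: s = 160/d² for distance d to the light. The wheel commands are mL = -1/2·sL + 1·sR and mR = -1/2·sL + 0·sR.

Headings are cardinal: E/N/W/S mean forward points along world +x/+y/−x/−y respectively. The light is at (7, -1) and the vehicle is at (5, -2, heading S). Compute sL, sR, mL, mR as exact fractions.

left sensor world pos  = (8, -5); dL² = 17
right sensor world pos = (2, -5); dR² = 41
sL = 160/17 = 160/17
sR = 160/41 = 160/41
mL = -1/2·sL + 1·sR = -560/697
mR = -1/2·sL + 0·sR = -80/17

160/17 160/41 -560/697 -80/17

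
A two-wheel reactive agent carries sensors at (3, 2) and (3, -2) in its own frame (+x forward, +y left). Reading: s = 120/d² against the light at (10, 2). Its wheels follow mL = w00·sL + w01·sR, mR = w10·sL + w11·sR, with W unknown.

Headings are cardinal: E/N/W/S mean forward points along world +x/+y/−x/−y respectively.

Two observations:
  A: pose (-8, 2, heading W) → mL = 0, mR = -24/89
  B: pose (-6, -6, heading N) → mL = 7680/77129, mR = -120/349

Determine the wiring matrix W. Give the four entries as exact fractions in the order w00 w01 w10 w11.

-1/2 1/2 -1 0

obs A: pose=(-8,2,W) → sL=24/89, sR=24/89, mL=0, mR=-24/89
obs B: pose=(-6,-6,N) → sL=120/349, sR=120/221, mL=7680/77129, mR=-120/349
sensor matrix S = [[24/89, 24/89], [120/349, 120/221]]; det S = 368640/6864481
solve [mL_A; mL_B] = S·[w00; w01] and [mR_A; mR_B] = S·[w10; w11]:
  w00 = -1/2, w01 = 1/2, w10 = -1, w11 = 0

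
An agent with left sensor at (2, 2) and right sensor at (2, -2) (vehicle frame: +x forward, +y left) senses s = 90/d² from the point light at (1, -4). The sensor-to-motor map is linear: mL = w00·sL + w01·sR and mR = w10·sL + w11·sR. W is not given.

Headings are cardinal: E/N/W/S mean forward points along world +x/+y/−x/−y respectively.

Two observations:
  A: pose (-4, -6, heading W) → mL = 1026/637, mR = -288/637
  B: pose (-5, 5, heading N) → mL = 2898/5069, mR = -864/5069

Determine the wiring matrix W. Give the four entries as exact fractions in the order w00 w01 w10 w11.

obs A: pose=(-4,-6,W) → sL=18/13, sR=90/49, mL=1026/637, mR=-288/637
obs B: pose=(-5,5,N) → sL=18/37, sR=90/137, mL=2898/5069, mR=-864/5069
sensor matrix S = [[18/13, 90/49], [18/37, 90/137]]; det S = 51840/3228953
solve [mL_A; mL_B] = S·[w00; w01] and [mR_A; mR_B] = S·[w10; w11]:
  w00 = 1/2, w01 = 1/2, w10 = 1, w11 = -1

1/2 1/2 1 -1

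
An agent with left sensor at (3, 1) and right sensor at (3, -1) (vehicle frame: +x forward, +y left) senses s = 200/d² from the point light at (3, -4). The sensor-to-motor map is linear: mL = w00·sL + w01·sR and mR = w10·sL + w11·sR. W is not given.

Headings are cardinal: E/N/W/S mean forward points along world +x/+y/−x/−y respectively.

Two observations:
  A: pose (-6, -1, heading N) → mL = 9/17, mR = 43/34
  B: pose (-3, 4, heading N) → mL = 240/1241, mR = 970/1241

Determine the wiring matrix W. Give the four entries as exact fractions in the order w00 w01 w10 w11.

obs A: pose=(-6,-1,N) → sL=25/17, sR=2, mL=9/17, mR=43/34
obs B: pose=(-3,4,N) → sL=20/17, sR=100/73, mL=240/1241, mR=970/1241
sensor matrix S = [[25/17, 2], [20/17, 100/73]]; det S = -420/1241
solve [mL_A; mL_B] = S·[w00; w01] and [mR_A; mR_B] = S·[w10; w11]:
  w00 = -1, w01 = 1, w10 = -1/2, w11 = 1

-1 1 -1/2 1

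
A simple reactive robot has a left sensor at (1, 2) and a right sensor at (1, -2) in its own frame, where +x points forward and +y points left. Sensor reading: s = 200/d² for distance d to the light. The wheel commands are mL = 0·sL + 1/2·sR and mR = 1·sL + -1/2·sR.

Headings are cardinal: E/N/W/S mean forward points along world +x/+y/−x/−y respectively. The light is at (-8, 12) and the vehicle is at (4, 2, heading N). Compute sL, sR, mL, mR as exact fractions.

200/181 200/277 100/277 37300/50137

left sensor world pos  = (2, 3); dL² = 181
right sensor world pos = (6, 3); dR² = 277
sL = 200/181 = 200/181
sR = 200/277 = 200/277
mL = 0·sL + 1/2·sR = 100/277
mR = 1·sL + -1/2·sR = 37300/50137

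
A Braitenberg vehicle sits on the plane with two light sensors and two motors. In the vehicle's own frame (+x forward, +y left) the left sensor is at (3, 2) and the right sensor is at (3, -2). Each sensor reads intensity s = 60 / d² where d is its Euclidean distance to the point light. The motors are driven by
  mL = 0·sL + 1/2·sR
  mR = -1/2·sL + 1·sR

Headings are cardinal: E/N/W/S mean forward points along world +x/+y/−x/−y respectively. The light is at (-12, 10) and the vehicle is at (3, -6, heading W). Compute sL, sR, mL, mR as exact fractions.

5/39 3/17 3/34 149/1326

left sensor world pos  = (0, -8); dL² = 468
right sensor world pos = (0, -4); dR² = 340
sL = 60/468 = 5/39
sR = 60/340 = 3/17
mL = 0·sL + 1/2·sR = 3/34
mR = -1/2·sL + 1·sR = 149/1326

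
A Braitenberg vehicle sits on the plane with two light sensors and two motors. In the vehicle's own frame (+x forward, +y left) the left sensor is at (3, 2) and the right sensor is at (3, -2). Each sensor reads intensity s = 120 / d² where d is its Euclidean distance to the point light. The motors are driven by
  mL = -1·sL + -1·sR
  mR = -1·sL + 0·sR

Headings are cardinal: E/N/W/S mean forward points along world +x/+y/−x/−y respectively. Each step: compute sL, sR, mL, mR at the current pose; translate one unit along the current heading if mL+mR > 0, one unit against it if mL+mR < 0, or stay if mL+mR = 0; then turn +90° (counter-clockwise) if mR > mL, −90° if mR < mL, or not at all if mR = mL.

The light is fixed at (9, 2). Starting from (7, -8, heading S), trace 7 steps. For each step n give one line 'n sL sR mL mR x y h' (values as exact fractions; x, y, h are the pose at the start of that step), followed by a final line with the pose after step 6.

0 120/169 24/37 -8496/6253 -120/169 7 -8 S
1 12/5 60/61 -1032/305 -12/5 7 -7 E
2 120/61 120/37 -11760/2257 -120/61 6 -7 N
3 2/3 6/5 -28/15 -2/3 6 -8 W
4 120/169 24/37 -8496/6253 -120/169 7 -8 S
5 12/5 60/61 -1032/305 -12/5 7 -7 E
6 120/61 120/37 -11760/2257 -120/61 6 -7 N
final 6 -8 W

n=0: pose=(7,-8,S); sL=120/169, sR=24/37; mL=-8496/6253, mR=-120/169; mL+mR=-12936/6253 → advance -1; mR−mL=24/37 → turn +1·90°
n=1: pose=(7,-7,E); sL=12/5, sR=60/61; mL=-1032/305, mR=-12/5; mL+mR=-1764/305 → advance -1; mR−mL=60/61 → turn +1·90°
n=2: pose=(6,-7,N); sL=120/61, sR=120/37; mL=-11760/2257, mR=-120/61; mL+mR=-16200/2257 → advance -1; mR−mL=120/37 → turn +1·90°
n=3: pose=(6,-8,W); sL=2/3, sR=6/5; mL=-28/15, mR=-2/3; mL+mR=-38/15 → advance -1; mR−mL=6/5 → turn +1·90°
n=4: pose=(7,-8,S); sL=120/169, sR=24/37; mL=-8496/6253, mR=-120/169; mL+mR=-12936/6253 → advance -1; mR−mL=24/37 → turn +1·90°
n=5: pose=(7,-7,E); sL=12/5, sR=60/61; mL=-1032/305, mR=-12/5; mL+mR=-1764/305 → advance -1; mR−mL=60/61 → turn +1·90°
n=6: pose=(6,-7,N); sL=120/61, sR=120/37; mL=-11760/2257, mR=-120/61; mL+mR=-16200/2257 → advance -1; mR−mL=120/37 → turn +1·90°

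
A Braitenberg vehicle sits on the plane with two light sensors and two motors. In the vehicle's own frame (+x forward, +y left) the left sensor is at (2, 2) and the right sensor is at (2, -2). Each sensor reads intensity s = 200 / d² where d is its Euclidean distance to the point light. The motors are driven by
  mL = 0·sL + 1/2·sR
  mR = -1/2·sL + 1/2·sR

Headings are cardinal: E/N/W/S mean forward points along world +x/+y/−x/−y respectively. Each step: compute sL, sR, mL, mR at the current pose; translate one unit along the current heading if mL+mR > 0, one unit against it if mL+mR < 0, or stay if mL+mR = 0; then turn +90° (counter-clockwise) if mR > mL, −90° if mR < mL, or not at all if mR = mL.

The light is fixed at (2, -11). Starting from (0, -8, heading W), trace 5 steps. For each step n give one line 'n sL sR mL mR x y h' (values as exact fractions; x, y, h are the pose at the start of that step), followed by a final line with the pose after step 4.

0 200/17 200/41 100/41 -2400/697 0 -8 W
1 100/17 100/13 50/13 200/221 1 -8 N
2 200/37 40 20 640/37 1 -7 E
3 25 25 25/2 0 2 -7 S
4 40 200/29 100/29 -480/29 2 -8 W
final 3 -8 N

n=0: pose=(0,-8,W); sL=200/17, sR=200/41; mL=100/41, mR=-2400/697; mL+mR=-700/697 → advance -1; mR−mL=-100/17 → turn -1·90°
n=1: pose=(1,-8,N); sL=100/17, sR=100/13; mL=50/13, mR=200/221; mL+mR=1050/221 → advance +1; mR−mL=-50/17 → turn -1·90°
n=2: pose=(1,-7,E); sL=200/37, sR=40; mL=20, mR=640/37; mL+mR=1380/37 → advance +1; mR−mL=-100/37 → turn -1·90°
n=3: pose=(2,-7,S); sL=25, sR=25; mL=25/2, mR=0; mL+mR=25/2 → advance +1; mR−mL=-25/2 → turn -1·90°
n=4: pose=(2,-8,W); sL=40, sR=200/29; mL=100/29, mR=-480/29; mL+mR=-380/29 → advance -1; mR−mL=-20 → turn -1·90°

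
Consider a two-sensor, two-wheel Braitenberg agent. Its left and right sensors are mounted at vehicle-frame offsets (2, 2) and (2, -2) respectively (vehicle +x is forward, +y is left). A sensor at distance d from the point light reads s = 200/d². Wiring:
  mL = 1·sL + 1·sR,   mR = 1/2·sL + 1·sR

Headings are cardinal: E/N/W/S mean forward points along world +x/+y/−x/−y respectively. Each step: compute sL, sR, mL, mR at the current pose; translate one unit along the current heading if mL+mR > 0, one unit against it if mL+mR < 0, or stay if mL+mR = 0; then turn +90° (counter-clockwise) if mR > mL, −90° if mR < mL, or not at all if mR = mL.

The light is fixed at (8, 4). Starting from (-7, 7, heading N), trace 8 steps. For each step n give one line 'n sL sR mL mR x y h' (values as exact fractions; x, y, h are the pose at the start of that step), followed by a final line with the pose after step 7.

0 100/157 100/97 25400/15229 20550/15229 -7 7 N
1 40/41 200/173 15120/7093 11660/7093 -7 8 E
2 50/37 10/13 1020/481 695/481 -6 8 S
3 200/257 200/281 107600/72217 79500/72217 -6 7 W
4 100/157 100/97 25400/15229 20550/15229 -7 7 N
5 40/41 200/173 15120/7093 11660/7093 -7 8 E
6 50/37 10/13 1020/481 695/481 -6 8 S
7 200/257 200/281 107600/72217 79500/72217 -6 7 W
final -7 7 N

n=0: pose=(-7,7,N); sL=100/157, sR=100/97; mL=25400/15229, mR=20550/15229; mL+mR=45950/15229 → advance +1; mR−mL=-50/157 → turn -1·90°
n=1: pose=(-7,8,E); sL=40/41, sR=200/173; mL=15120/7093, mR=11660/7093; mL+mR=26780/7093 → advance +1; mR−mL=-20/41 → turn -1·90°
n=2: pose=(-6,8,S); sL=50/37, sR=10/13; mL=1020/481, mR=695/481; mL+mR=1715/481 → advance +1; mR−mL=-25/37 → turn -1·90°
n=3: pose=(-6,7,W); sL=200/257, sR=200/281; mL=107600/72217, mR=79500/72217; mL+mR=187100/72217 → advance +1; mR−mL=-100/257 → turn -1·90°
n=4: pose=(-7,7,N); sL=100/157, sR=100/97; mL=25400/15229, mR=20550/15229; mL+mR=45950/15229 → advance +1; mR−mL=-50/157 → turn -1·90°
n=5: pose=(-7,8,E); sL=40/41, sR=200/173; mL=15120/7093, mR=11660/7093; mL+mR=26780/7093 → advance +1; mR−mL=-20/41 → turn -1·90°
n=6: pose=(-6,8,S); sL=50/37, sR=10/13; mL=1020/481, mR=695/481; mL+mR=1715/481 → advance +1; mR−mL=-25/37 → turn -1·90°
n=7: pose=(-6,7,W); sL=200/257, sR=200/281; mL=107600/72217, mR=79500/72217; mL+mR=187100/72217 → advance +1; mR−mL=-100/257 → turn -1·90°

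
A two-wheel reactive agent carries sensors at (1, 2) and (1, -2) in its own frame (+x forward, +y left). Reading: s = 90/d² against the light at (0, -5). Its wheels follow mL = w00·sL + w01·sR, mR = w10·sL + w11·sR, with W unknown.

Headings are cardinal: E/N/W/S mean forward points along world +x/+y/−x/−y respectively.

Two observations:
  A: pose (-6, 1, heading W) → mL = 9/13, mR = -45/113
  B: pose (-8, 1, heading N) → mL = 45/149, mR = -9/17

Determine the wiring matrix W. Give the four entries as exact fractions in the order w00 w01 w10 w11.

1/2 0 0 -1/2

obs A: pose=(-6,1,W) → sL=18/13, sR=90/113, mL=9/13, mR=-45/113
obs B: pose=(-8,1,N) → sL=90/149, sR=18/17, mL=45/149, mR=-9/17
sensor matrix S = [[18/13, 90/113], [90/149, 18/17]]; det S = 3665088/3720977
solve [mL_A; mL_B] = S·[w00; w01] and [mR_A; mR_B] = S·[w10; w11]:
  w00 = 1/2, w01 = 0, w10 = 0, w11 = -1/2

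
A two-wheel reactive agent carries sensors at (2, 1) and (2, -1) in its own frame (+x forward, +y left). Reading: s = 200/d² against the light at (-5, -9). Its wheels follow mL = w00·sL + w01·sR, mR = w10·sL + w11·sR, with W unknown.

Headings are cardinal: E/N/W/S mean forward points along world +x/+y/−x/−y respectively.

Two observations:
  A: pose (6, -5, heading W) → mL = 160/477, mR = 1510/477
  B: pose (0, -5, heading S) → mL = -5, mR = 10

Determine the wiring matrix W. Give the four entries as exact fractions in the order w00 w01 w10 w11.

obs A: pose=(6,-5,W) → sL=20/9, sR=100/53, mL=160/477, mR=1510/477
obs B: pose=(0,-5,S) → sL=5, sR=10, mL=-5, mR=10
sensor matrix S = [[20/9, 100/53], [5, 10]]; det S = 6100/477
solve [mL_A; mL_B] = S·[w00; w01] and [mR_A; mR_B] = S·[w10; w11]:
  w00 = 1, w01 = -1, w10 = 1, w11 = 1/2

1 -1 1 1/2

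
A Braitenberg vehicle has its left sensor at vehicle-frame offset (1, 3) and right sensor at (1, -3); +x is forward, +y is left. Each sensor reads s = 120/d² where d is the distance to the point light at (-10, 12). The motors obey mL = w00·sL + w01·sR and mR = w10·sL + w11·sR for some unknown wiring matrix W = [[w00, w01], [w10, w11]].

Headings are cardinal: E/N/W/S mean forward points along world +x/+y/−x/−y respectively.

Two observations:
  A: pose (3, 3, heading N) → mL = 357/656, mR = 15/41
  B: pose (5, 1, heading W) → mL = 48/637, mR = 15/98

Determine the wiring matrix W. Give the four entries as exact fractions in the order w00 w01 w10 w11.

1 -1/2 1/2 0

obs A: pose=(3,3,N) → sL=30/41, sR=3/8, mL=357/656, mR=15/41
obs B: pose=(5,1,W) → sL=15/49, sR=6/13, mL=48/637, mR=15/98
sensor matrix S = [[30/41, 3/8], [15/49, 6/13]]; det S = 46575/208936
solve [mL_A; mL_B] = S·[w00; w01] and [mR_A; mR_B] = S·[w10; w11]:
  w00 = 1, w01 = -1/2, w10 = 1/2, w11 = 0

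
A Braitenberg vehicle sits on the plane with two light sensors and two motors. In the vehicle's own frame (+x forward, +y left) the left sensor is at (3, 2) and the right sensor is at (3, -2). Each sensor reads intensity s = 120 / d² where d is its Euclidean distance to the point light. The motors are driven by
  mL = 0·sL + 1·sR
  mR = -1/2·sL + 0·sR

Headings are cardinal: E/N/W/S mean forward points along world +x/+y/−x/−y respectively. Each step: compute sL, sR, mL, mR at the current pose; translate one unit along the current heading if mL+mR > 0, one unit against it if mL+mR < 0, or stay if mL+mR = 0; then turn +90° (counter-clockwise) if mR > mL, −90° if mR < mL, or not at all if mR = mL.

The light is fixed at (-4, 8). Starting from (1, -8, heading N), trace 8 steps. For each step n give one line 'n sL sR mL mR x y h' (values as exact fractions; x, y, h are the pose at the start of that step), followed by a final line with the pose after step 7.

n=0: pose=(1,-8,N); sL=60/89, sR=60/109; mL=60/109, mR=-30/89; mL+mR=2070/9701 → advance +1; mR−mL=-8610/9701 → turn -1·90°
n=1: pose=(1,-7,E); sL=120/233, sR=120/353; mL=120/353, mR=-60/233; mL+mR=6780/82249 → advance +1; mR−mL=-49140/82249 → turn -1·90°
n=2: pose=(2,-7,S); sL=30/97, sR=6/17; mL=6/17, mR=-15/97; mL+mR=327/1649 → advance +1; mR−mL=-837/1649 → turn -1·90°
n=3: pose=(2,-8,W); sL=40/111, sR=24/41; mL=24/41, mR=-20/111; mL+mR=1844/4551 → advance +1; mR−mL=-3484/4551 → turn -1·90°
n=4: pose=(1,-8,N); sL=60/89, sR=60/109; mL=60/109, mR=-30/89; mL+mR=2070/9701 → advance +1; mR−mL=-8610/9701 → turn -1·90°
n=5: pose=(1,-7,E); sL=120/233, sR=120/353; mL=120/353, mR=-60/233; mL+mR=6780/82249 → advance +1; mR−mL=-49140/82249 → turn -1·90°
n=6: pose=(2,-7,S); sL=30/97, sR=6/17; mL=6/17, mR=-15/97; mL+mR=327/1649 → advance +1; mR−mL=-837/1649 → turn -1·90°
n=7: pose=(2,-8,W); sL=40/111, sR=24/41; mL=24/41, mR=-20/111; mL+mR=1844/4551 → advance +1; mR−mL=-3484/4551 → turn -1·90°

0 60/89 60/109 60/109 -30/89 1 -8 N
1 120/233 120/353 120/353 -60/233 1 -7 E
2 30/97 6/17 6/17 -15/97 2 -7 S
3 40/111 24/41 24/41 -20/111 2 -8 W
4 60/89 60/109 60/109 -30/89 1 -8 N
5 120/233 120/353 120/353 -60/233 1 -7 E
6 30/97 6/17 6/17 -15/97 2 -7 S
7 40/111 24/41 24/41 -20/111 2 -8 W
final 1 -8 N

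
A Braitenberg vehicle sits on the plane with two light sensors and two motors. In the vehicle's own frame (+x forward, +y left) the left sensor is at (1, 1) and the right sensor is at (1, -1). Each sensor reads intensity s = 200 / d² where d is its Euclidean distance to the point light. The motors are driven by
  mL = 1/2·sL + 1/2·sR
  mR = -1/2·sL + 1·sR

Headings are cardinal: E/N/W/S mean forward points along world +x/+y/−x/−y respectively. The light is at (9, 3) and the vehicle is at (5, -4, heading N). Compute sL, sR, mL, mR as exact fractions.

left sensor world pos  = (4, -3); dL² = 61
right sensor world pos = (6, -3); dR² = 45
sL = 200/61 = 200/61
sR = 200/45 = 40/9
mL = 1/2·sL + 1/2·sR = 2120/549
mR = -1/2·sL + 1·sR = 1540/549

200/61 40/9 2120/549 1540/549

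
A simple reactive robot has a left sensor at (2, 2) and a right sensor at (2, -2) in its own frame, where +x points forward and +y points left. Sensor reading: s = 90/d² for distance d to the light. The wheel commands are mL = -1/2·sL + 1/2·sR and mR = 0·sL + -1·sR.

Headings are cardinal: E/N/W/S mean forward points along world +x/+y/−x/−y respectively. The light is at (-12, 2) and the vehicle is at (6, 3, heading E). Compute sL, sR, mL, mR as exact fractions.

90/409 90/401 360/164009 -90/401

left sensor world pos  = (8, 5); dL² = 409
right sensor world pos = (8, 1); dR² = 401
sL = 90/409 = 90/409
sR = 90/401 = 90/401
mL = -1/2·sL + 1/2·sR = 360/164009
mR = 0·sL + -1·sR = -90/401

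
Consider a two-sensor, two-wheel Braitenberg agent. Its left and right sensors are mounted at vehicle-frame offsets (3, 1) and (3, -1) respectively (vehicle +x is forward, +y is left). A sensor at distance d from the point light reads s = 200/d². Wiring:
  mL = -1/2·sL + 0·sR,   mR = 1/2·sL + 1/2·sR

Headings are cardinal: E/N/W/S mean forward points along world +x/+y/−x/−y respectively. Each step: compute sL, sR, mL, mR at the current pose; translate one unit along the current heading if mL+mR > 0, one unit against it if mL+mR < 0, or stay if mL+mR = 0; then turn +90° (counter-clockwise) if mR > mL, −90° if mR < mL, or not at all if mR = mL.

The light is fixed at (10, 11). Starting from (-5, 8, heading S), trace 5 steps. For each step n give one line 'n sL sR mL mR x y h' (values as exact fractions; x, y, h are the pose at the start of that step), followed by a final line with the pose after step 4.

0 25/29 50/73 -25/58 3275/4234 -5 8 S
1 200/153 200/169 -100/153 32200/25857 -5 7 E
2 100/113 20/17 -50/113 1980/1921 -4 7 N
3 40/61 200/293 -20/61 11960/17873 -4 8 W
4 25/29 50/73 -25/58 3275/4234 -5 8 S
final -5 7 E

n=0: pose=(-5,8,S); sL=25/29, sR=50/73; mL=-25/58, mR=3275/4234; mL+mR=25/73 → advance +1; mR−mL=2550/2117 → turn +1·90°
n=1: pose=(-5,7,E); sL=200/153, sR=200/169; mL=-100/153, mR=32200/25857; mL+mR=100/169 → advance +1; mR−mL=49100/25857 → turn +1·90°
n=2: pose=(-4,7,N); sL=100/113, sR=20/17; mL=-50/113, mR=1980/1921; mL+mR=10/17 → advance +1; mR−mL=2830/1921 → turn +1·90°
n=3: pose=(-4,8,W); sL=40/61, sR=200/293; mL=-20/61, mR=11960/17873; mL+mR=100/293 → advance +1; mR−mL=17820/17873 → turn +1·90°
n=4: pose=(-5,8,S); sL=25/29, sR=50/73; mL=-25/58, mR=3275/4234; mL+mR=25/73 → advance +1; mR−mL=2550/2117 → turn +1·90°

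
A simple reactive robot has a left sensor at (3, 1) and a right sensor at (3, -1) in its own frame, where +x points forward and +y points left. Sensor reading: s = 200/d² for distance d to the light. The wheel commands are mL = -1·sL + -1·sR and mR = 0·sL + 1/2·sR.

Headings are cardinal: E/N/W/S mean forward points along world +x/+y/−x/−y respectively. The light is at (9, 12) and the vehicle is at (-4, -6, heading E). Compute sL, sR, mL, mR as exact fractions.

200/389 200/461 -170000/179329 100/461

left sensor world pos  = (-1, -5); dL² = 389
right sensor world pos = (-1, -7); dR² = 461
sL = 200/389 = 200/389
sR = 200/461 = 200/461
mL = -1·sL + -1·sR = -170000/179329
mR = 0·sL + 1/2·sR = 100/461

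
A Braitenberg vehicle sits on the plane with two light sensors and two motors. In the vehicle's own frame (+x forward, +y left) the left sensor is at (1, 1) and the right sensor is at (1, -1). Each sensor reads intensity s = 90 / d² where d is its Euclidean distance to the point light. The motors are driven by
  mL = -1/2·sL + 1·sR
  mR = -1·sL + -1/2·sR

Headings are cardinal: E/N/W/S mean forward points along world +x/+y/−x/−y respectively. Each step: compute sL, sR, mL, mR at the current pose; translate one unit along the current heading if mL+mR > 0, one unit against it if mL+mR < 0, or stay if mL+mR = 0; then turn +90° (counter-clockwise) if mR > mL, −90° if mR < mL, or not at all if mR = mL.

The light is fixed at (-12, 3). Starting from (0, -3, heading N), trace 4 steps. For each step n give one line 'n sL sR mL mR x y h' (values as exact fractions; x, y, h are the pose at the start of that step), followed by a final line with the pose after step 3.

n=0: pose=(0,-3,N); sL=45/73, sR=45/97; mL=2205/14162, mR=-12015/14162; mL+mR=-4905/7081 → advance -1; mR−mL=-7110/7081 → turn -1·90°
n=1: pose=(0,-4,E); sL=18/41, sR=90/233; mL=1593/9553, mR=-6039/9553; mL+mR=-4446/9553 → advance -1; mR−mL=-7632/9553 → turn -1·90°
n=2: pose=(-1,-4,S); sL=45/104, sR=45/82; mL=2835/8528, mR=-3015/4264; mL+mR=-3195/8528 → advance -1; mR−mL=-8865/8528 → turn -1·90°
n=3: pose=(-1,-3,W); sL=90/149, sR=18/25; mL=1557/3725, mR=-3591/3725; mL+mR=-2034/3725 → advance -1; mR−mL=-5148/3725 → turn -1·90°

0 45/73 45/97 2205/14162 -12015/14162 0 -3 N
1 18/41 90/233 1593/9553 -6039/9553 0 -4 E
2 45/104 45/82 2835/8528 -3015/4264 -1 -4 S
3 90/149 18/25 1557/3725 -3591/3725 -1 -3 W
final 0 -3 N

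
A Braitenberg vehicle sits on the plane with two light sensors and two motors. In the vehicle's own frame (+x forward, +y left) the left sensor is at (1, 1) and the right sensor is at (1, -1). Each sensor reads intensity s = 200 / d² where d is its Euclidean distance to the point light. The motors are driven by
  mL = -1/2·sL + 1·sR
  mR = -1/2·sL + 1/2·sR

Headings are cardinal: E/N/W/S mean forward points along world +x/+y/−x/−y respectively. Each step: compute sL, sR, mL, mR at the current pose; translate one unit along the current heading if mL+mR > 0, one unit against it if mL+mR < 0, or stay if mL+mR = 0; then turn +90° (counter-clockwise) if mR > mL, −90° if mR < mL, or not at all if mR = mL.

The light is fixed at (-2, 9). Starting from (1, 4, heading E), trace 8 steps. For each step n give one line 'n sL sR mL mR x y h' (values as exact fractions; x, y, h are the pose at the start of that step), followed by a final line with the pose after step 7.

0 25/4 50/13 75/104 -125/104 1 4 E
1 40/9 200/37 1060/333 160/333 0 4 S
2 4 100/13 74/13 24/13 0 3 W
3 8 200/29 84/29 -16/29 -1 3 N
4 10 5 0 -5/2 -1 4 E
5 200/37 200/37 100/37 0 -2 4 S
6 4 100/13 74/13 24/13 -2 3 W
7 200/29 8 132/29 16/29 -3 3 N
final -3 4 E

n=0: pose=(1,4,E); sL=25/4, sR=50/13; mL=75/104, mR=-125/104; mL+mR=-25/52 → advance -1; mR−mL=-25/13 → turn -1·90°
n=1: pose=(0,4,S); sL=40/9, sR=200/37; mL=1060/333, mR=160/333; mL+mR=1220/333 → advance +1; mR−mL=-100/37 → turn -1·90°
n=2: pose=(0,3,W); sL=4, sR=100/13; mL=74/13, mR=24/13; mL+mR=98/13 → advance +1; mR−mL=-50/13 → turn -1·90°
n=3: pose=(-1,3,N); sL=8, sR=200/29; mL=84/29, mR=-16/29; mL+mR=68/29 → advance +1; mR−mL=-100/29 → turn -1·90°
n=4: pose=(-1,4,E); sL=10, sR=5; mL=0, mR=-5/2; mL+mR=-5/2 → advance -1; mR−mL=-5/2 → turn -1·90°
n=5: pose=(-2,4,S); sL=200/37, sR=200/37; mL=100/37, mR=0; mL+mR=100/37 → advance +1; mR−mL=-100/37 → turn -1·90°
n=6: pose=(-2,3,W); sL=4, sR=100/13; mL=74/13, mR=24/13; mL+mR=98/13 → advance +1; mR−mL=-50/13 → turn -1·90°
n=7: pose=(-3,3,N); sL=200/29, sR=8; mL=132/29, mR=16/29; mL+mR=148/29 → advance +1; mR−mL=-4 → turn -1·90°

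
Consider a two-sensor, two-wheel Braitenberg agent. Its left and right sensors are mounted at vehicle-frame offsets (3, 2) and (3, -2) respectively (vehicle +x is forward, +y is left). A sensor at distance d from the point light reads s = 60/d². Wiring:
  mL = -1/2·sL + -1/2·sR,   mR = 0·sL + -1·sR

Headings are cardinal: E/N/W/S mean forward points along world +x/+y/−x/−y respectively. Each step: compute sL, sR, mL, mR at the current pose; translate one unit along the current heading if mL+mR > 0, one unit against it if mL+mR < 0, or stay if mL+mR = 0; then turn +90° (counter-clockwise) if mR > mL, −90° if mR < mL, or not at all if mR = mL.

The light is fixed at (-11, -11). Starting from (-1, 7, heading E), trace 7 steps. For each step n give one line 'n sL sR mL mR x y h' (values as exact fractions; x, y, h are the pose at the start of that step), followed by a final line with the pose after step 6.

n=0: pose=(-1,7,E); sL=60/569, sR=12/85; mL=-5964/48365, mR=-12/85; mL+mR=-12792/48365 → advance -1; mR−mL=-864/48365 → turn -1·90°
n=1: pose=(-2,7,S); sL=30/173, sR=30/137; mL=-4650/23701, mR=-30/137; mL+mR=-9840/23701 → advance -1; mR−mL=-540/23701 → turn -1·90°
n=2: pose=(-2,8,W); sL=12/65, sR=20/159; mL=-1604/10335, mR=-20/159; mL+mR=-968/3445 → advance -1; mR−mL=304/10335 → turn +1·90°
n=3: pose=(-1,8,S); sL=3/20, sR=3/16; mL=-27/160, mR=-3/16; mL+mR=-57/160 → advance -1; mR−mL=-3/160 → turn -1·90°
n=4: pose=(-1,9,W); sL=60/373, sR=60/533; mL=-27180/198809, mR=-60/533; mL+mR=-49560/198809 → advance -1; mR−mL=4800/198809 → turn +1·90°
n=5: pose=(0,9,S); sL=30/229, sR=6/37; mL=-1242/8473, mR=-6/37; mL+mR=-2616/8473 → advance -1; mR−mL=-132/8473 → turn -1·90°
n=6: pose=(0,10,W); sL=12/85, sR=60/593; mL=-6108/50405, mR=-60/593; mL+mR=-11208/50405 → advance -1; mR−mL=1008/50405 → turn +1·90°

0 60/569 12/85 -5964/48365 -12/85 -1 7 E
1 30/173 30/137 -4650/23701 -30/137 -2 7 S
2 12/65 20/159 -1604/10335 -20/159 -2 8 W
3 3/20 3/16 -27/160 -3/16 -1 8 S
4 60/373 60/533 -27180/198809 -60/533 -1 9 W
5 30/229 6/37 -1242/8473 -6/37 0 9 S
6 12/85 60/593 -6108/50405 -60/593 0 10 W
final 1 10 S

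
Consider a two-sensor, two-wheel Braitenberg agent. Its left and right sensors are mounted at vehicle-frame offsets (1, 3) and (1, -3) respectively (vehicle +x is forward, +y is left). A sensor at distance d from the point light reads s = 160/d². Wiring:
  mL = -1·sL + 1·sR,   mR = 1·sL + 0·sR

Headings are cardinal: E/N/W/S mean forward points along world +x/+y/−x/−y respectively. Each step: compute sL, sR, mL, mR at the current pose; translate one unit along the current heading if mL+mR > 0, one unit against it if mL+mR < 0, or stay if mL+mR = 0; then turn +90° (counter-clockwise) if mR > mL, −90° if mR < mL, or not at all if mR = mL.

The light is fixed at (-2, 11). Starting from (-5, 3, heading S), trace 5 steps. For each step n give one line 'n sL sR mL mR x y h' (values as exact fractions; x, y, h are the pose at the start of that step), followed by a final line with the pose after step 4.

n=0: pose=(-5,3,S); sL=160/81, sR=160/117; mL=-640/1053, mR=160/81; mL+mR=160/117 → advance +1; mR−mL=2720/1053 → turn +1·90°
n=1: pose=(-5,2,E); sL=4, sR=40/37; mL=-108/37, mR=4; mL+mR=40/37 → advance +1; mR−mL=256/37 → turn +1·90°
n=2: pose=(-4,2,N); sL=160/89, sR=32/13; mL=768/1157, mR=160/89; mL+mR=32/13 → advance +1; mR−mL=1312/1157 → turn +1·90°
n=3: pose=(-4,3,W); sL=16/13, sR=80/17; mL=768/221, mR=16/13; mL+mR=80/17 → advance +1; mR−mL=-496/221 → turn -1·90°
n=4: pose=(-5,3,N); sL=32/17, sR=160/49; mL=1152/833, mR=32/17; mL+mR=160/49 → advance +1; mR−mL=416/833 → turn +1·90°

0 160/81 160/117 -640/1053 160/81 -5 3 S
1 4 40/37 -108/37 4 -5 2 E
2 160/89 32/13 768/1157 160/89 -4 2 N
3 16/13 80/17 768/221 16/13 -4 3 W
4 32/17 160/49 1152/833 32/17 -5 3 N
final -5 4 W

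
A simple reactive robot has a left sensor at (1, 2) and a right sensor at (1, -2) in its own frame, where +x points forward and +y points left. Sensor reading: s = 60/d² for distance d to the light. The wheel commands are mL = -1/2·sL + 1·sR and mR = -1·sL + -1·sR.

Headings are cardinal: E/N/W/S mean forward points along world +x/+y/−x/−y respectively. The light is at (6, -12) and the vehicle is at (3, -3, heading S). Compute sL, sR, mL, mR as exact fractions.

12/13 60/89 246/1157 -1848/1157

left sensor world pos  = (5, -4); dL² = 65
right sensor world pos = (1, -4); dR² = 89
sL = 60/65 = 12/13
sR = 60/89 = 60/89
mL = -1/2·sL + 1·sR = 246/1157
mR = -1·sL + -1·sR = -1848/1157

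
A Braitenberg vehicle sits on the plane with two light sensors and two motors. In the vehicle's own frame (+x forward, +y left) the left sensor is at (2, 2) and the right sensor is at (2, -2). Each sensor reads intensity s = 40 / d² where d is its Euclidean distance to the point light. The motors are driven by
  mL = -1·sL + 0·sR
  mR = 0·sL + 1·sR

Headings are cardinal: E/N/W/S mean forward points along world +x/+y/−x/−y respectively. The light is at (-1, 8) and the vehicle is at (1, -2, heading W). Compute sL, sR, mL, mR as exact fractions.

5/18 5/8 -5/18 5/8

left sensor world pos  = (-1, -4); dL² = 144
right sensor world pos = (-1, 0); dR² = 64
sL = 40/144 = 5/18
sR = 40/64 = 5/8
mL = -1·sL + 0·sR = -5/18
mR = 0·sL + 1·sR = 5/8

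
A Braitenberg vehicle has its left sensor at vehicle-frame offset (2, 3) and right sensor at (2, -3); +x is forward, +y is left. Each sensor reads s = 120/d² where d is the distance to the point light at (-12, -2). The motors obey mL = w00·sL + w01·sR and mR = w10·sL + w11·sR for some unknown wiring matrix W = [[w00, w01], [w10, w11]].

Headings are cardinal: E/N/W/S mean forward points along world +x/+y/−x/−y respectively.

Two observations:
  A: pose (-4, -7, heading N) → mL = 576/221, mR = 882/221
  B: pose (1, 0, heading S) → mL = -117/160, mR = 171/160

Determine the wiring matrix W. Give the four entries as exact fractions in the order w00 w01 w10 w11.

obs A: pose=(-4,-7,N) → sL=60/17, sR=12/13, mL=576/221, mR=882/221
obs B: pose=(1,0,S) → sL=15/32, sR=6/5, mL=-117/160, mR=171/160
sensor matrix S = [[60/17, 12/13], [15/32, 6/5]]; det S = 6723/1768
solve [mL_A; mL_B] = S·[w00; w01] and [mR_A; mR_B] = S·[w10; w11]:
  w00 = 1, w01 = -1, w10 = 1, w11 = 1/2

1 -1 1 1/2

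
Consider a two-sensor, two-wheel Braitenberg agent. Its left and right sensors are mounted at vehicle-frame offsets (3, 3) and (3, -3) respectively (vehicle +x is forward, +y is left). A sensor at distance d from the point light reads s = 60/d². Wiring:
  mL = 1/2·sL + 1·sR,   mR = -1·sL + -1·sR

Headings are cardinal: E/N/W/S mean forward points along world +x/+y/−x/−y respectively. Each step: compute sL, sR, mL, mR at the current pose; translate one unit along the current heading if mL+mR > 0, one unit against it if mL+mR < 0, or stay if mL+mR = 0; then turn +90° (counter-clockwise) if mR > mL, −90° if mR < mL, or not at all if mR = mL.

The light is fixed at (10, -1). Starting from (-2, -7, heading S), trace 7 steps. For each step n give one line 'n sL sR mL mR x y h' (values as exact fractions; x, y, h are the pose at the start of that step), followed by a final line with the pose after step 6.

0 10/27 10/51 175/459 -260/459 -2 -7 S
1 60/289 60/229 24210/66181 -31080/66181 -2 -6 W
2 3/10 15/17 351/340 -201/170 -1 -6 N
3 60/73 12/29 1746/2117 -2616/2117 -1 -7 E
4 10/27 10/51 175/459 -260/459 -2 -7 S
5 60/289 60/229 24210/66181 -31080/66181 -2 -6 W
6 3/10 15/17 351/340 -201/170 -1 -6 N
final -1 -7 E

n=0: pose=(-2,-7,S); sL=10/27, sR=10/51; mL=175/459, mR=-260/459; mL+mR=-5/27 → advance -1; mR−mL=-145/153 → turn -1·90°
n=1: pose=(-2,-6,W); sL=60/289, sR=60/229; mL=24210/66181, mR=-31080/66181; mL+mR=-30/289 → advance -1; mR−mL=-55290/66181 → turn -1·90°
n=2: pose=(-1,-6,N); sL=3/10, sR=15/17; mL=351/340, mR=-201/170; mL+mR=-3/20 → advance -1; mR−mL=-753/340 → turn -1·90°
n=3: pose=(-1,-7,E); sL=60/73, sR=12/29; mL=1746/2117, mR=-2616/2117; mL+mR=-30/73 → advance -1; mR−mL=-4362/2117 → turn -1·90°
n=4: pose=(-2,-7,S); sL=10/27, sR=10/51; mL=175/459, mR=-260/459; mL+mR=-5/27 → advance -1; mR−mL=-145/153 → turn -1·90°
n=5: pose=(-2,-6,W); sL=60/289, sR=60/229; mL=24210/66181, mR=-31080/66181; mL+mR=-30/289 → advance -1; mR−mL=-55290/66181 → turn -1·90°
n=6: pose=(-1,-6,N); sL=3/10, sR=15/17; mL=351/340, mR=-201/170; mL+mR=-3/20 → advance -1; mR−mL=-753/340 → turn -1·90°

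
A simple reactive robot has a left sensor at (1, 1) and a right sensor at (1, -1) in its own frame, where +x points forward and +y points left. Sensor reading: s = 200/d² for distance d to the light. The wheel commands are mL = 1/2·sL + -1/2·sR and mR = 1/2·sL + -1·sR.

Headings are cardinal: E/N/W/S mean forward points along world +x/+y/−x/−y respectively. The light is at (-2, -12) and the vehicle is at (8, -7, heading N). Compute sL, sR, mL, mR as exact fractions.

left sensor world pos  = (7, -6); dL² = 117
right sensor world pos = (9, -6); dR² = 157
sL = 200/117 = 200/117
sR = 200/157 = 200/157
mL = 1/2·sL + -1/2·sR = 4000/18369
mR = 1/2·sL + -1·sR = -7700/18369

200/117 200/157 4000/18369 -7700/18369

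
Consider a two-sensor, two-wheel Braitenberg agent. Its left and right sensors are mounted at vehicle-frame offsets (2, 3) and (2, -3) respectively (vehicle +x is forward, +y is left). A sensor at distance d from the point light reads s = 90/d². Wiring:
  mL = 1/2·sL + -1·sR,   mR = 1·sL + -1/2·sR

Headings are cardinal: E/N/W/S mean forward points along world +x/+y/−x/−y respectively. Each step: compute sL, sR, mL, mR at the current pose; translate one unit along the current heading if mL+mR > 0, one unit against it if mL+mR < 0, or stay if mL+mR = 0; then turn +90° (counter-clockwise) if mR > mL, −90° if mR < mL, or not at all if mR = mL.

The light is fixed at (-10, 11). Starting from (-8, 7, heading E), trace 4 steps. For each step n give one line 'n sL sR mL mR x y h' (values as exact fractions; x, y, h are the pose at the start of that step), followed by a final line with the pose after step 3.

n=0: pose=(-8,7,E); sL=90/17, sR=18/13; mL=279/221, mR=1017/221; mL+mR=1296/221 → advance +1; mR−mL=738/221 → turn +1·90°
n=1: pose=(-7,7,N); sL=45/2, sR=9/4; mL=9, mR=171/8; mL+mR=243/8 → advance +1; mR−mL=99/8 → turn +1·90°
n=2: pose=(-7,8,W); sL=90/37, sR=90; mL=-3285/37, mR=-1575/37; mL+mR=-4860/37 → advance -1; mR−mL=1710/37 → turn +1·90°
n=3: pose=(-6,8,S); sL=45/37, sR=45/13; mL=-2745/962, mR=-495/962; mL+mR=-1620/481 → advance -1; mR−mL=1125/481 → turn +1·90°

0 90/17 18/13 279/221 1017/221 -8 7 E
1 45/2 9/4 9 171/8 -7 7 N
2 90/37 90 -3285/37 -1575/37 -7 8 W
3 45/37 45/13 -2745/962 -495/962 -6 8 S
final -6 9 E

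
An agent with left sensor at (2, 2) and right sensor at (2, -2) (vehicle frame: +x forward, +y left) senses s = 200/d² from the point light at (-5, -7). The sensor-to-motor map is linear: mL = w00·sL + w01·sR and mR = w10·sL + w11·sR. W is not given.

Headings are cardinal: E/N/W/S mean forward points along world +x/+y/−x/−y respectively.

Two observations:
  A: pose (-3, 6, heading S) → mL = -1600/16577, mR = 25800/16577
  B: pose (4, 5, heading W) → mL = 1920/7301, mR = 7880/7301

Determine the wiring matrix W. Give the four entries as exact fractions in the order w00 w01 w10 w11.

obs A: pose=(-3,6,S) → sL=200/137, sR=200/121, mL=-1600/16577, mR=25800/16577
obs B: pose=(4,5,W) → sL=200/149, sR=40/49, mL=1920/7301, mR=7880/7301
sensor matrix S = [[200/137, 200/121], [200/149, 40/49]]; det S = -124288000/121028677
solve [mL_A; mL_B] = S·[w00; w01] and [mR_A; mR_B] = S·[w10; w11]:
  w00 = 1/2, w01 = -1/2, w10 = 1/2, w11 = 1/2

1/2 -1/2 1/2 1/2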